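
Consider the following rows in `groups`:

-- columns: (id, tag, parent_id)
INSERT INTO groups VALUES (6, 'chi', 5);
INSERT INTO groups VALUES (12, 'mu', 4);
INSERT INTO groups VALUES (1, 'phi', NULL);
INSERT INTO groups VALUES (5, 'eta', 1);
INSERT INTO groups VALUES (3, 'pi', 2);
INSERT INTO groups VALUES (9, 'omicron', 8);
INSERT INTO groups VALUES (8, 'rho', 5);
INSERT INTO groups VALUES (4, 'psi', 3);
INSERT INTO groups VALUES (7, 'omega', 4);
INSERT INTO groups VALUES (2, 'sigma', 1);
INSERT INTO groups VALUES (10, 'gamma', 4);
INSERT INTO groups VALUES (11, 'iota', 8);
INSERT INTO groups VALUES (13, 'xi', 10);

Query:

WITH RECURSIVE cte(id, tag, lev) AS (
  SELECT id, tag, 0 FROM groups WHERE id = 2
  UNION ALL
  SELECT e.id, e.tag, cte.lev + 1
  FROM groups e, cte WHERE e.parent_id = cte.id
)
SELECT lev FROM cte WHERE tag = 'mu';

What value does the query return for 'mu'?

3

Base: id=2 (sigma) at lev 0.
Iteration 1: rows with parent_id in {2} -> pi (id 3, lev 1).
Iteration 2: rows with parent_id in {3} -> psi (id 4, lev 2).
Iteration 3: rows with parent_id in {4} -> omega (id 7, lev 3), gamma (id 10, lev 3), mu (id 12, lev 3).
Iteration 4: rows with parent_id in {7,10,12} -> xi (id 13, lev 4).
Iteration 5: no rows with parent_id in {13}; recursion stops.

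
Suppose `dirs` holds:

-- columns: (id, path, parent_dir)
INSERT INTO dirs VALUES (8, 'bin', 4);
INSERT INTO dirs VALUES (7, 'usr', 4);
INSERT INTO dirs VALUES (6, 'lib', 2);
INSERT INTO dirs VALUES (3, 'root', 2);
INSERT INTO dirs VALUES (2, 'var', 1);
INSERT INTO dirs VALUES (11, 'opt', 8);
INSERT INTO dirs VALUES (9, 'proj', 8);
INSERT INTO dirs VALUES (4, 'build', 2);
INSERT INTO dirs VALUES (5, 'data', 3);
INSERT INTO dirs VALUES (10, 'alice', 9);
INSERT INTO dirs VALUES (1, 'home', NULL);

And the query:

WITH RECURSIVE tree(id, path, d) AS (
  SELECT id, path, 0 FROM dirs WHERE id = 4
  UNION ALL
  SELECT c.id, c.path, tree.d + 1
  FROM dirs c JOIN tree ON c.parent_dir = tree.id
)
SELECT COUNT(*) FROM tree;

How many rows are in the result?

6

Base: id=4 (build) at d 0.
Iteration 1: rows with parent_dir in {4} -> usr (id 7, d 1), bin (id 8, d 1).
Iteration 2: rows with parent_dir in {7,8} -> proj (id 9, d 2), opt (id 11, d 2).
Iteration 3: rows with parent_dir in {9,11} -> alice (id 10, d 3).
Iteration 4: no rows with parent_dir in {10}; recursion stops.
Total rows emitted: 6.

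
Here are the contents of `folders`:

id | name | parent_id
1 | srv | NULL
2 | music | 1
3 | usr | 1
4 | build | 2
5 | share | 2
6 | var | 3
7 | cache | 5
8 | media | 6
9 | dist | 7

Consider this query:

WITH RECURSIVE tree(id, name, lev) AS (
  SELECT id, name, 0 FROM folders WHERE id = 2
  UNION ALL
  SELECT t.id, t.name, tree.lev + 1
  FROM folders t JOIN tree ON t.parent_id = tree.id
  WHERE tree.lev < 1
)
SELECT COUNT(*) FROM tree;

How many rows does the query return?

3

Base: id=2 (music) at lev 0.
Iteration 1: rows with parent_id in {2} -> build (id 4, lev 1), share (id 5, lev 1).
Iteration 2: lev < 1 fails for all current rows; recursion stops.
Total rows emitted: 3.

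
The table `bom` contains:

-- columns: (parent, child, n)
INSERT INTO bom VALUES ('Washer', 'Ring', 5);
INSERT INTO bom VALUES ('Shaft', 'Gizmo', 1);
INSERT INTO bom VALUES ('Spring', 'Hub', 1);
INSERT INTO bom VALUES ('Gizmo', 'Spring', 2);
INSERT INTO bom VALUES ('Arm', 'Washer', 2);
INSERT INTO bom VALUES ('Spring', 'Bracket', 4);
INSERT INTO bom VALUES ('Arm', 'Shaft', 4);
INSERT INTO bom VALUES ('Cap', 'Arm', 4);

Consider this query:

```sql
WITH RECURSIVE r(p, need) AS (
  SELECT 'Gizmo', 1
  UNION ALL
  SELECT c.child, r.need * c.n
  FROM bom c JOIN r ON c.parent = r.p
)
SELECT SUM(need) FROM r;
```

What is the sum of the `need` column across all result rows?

13

Base: (Gizmo, need=1).
Iteration 1: components of {Gizmo} -> Spring = 1*2 = 2.
Iteration 2: components of {Spring} -> Bracket = 2*4 = 8, Hub = 2*1 = 2.
Iteration 3: no further components; recursion stops.
SUM(need) = 1 + 2 + 2 + 8 = 13.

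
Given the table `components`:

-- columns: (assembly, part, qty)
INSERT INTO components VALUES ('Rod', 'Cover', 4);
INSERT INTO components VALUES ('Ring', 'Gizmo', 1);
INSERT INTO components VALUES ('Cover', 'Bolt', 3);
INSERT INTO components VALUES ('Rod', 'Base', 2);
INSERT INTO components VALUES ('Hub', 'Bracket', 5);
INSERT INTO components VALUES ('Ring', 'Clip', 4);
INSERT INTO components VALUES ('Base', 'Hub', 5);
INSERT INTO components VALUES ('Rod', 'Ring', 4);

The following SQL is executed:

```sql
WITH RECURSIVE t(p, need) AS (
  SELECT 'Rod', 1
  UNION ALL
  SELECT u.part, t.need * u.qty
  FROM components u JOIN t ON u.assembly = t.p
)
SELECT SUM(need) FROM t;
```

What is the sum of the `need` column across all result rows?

Base: (Rod, need=1).
Iteration 1: components of {Rod} -> Base = 1*2 = 2, Cover = 1*4 = 4, Ring = 1*4 = 4.
Iteration 2: components of {Base,Cover,Ring} -> Bolt = 4*3 = 12, Clip = 4*4 = 16, Gizmo = 4*1 = 4, Hub = 2*5 = 10.
Iteration 3: components of {Bolt,Clip,Gizmo,Hub} -> Bracket = 10*5 = 50.
Iteration 4: no further components; recursion stops.
SUM(need) = 1 + 4 + 2 + 4 + 4 + 16 + 10 + 12 + 50 = 103.

103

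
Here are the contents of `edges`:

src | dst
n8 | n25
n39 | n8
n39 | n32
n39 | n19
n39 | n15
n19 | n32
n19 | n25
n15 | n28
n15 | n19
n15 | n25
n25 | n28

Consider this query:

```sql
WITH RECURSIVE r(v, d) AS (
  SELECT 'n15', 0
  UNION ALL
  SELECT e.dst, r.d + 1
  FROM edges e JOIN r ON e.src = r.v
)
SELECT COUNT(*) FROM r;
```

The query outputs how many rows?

8

Base: (n15, d=0).
Iteration 1: edges from {n15} -> (n19, d=1), (n25, d=1), (n28, d=1).
Iteration 2: edges from {n19,n25,n28} -> (n25, d=2), (n28, d=2), (n32, d=2).
Iteration 3: edges from {n25,n28,n32} -> (n28, d=3).
Iteration 4: no outgoing edges from {n28}; recursion stops.
Total rows emitted: 8.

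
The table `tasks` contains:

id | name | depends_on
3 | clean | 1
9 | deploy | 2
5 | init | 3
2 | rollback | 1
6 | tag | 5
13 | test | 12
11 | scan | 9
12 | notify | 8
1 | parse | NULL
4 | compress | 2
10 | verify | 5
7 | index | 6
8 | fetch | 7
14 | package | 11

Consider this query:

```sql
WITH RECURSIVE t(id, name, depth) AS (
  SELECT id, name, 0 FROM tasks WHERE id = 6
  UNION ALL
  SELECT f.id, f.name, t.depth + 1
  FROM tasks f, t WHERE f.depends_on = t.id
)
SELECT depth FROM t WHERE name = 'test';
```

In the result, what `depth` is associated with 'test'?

4

Base: id=6 (tag) at depth 0.
Iteration 1: rows with depends_on in {6} -> index (id 7, depth 1).
Iteration 2: rows with depends_on in {7} -> fetch (id 8, depth 2).
Iteration 3: rows with depends_on in {8} -> notify (id 12, depth 3).
Iteration 4: rows with depends_on in {12} -> test (id 13, depth 4).
Iteration 5: no rows with depends_on in {13}; recursion stops.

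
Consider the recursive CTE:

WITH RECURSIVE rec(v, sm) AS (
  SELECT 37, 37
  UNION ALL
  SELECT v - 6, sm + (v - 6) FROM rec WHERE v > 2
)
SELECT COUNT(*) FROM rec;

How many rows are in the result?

7

Base: v=37, sm=37.
Iteration 1: 37 > 2 holds -> v = 37 - 6 = 31, sm = 37 + 31 = 68.
Iteration 2: 31 > 2 holds -> v = 31 - 6 = 25, sm = 68 + 25 = 93.
Iteration 3: 25 > 2 holds -> v = 25 - 6 = 19, sm = 93 + 19 = 112.
Iteration 4: 19 > 2 holds -> v = 19 - 6 = 13, sm = 112 + 13 = 125.
Iteration 5: 13 > 2 holds -> v = 13 - 6 = 7, sm = 125 + 7 = 132.
Iteration 6: 7 > 2 holds -> v = 7 - 6 = 1, sm = 132 + 1 = 133.
Iteration 7: 1 > 2 fails; recursion stops.
Total rows emitted: 7.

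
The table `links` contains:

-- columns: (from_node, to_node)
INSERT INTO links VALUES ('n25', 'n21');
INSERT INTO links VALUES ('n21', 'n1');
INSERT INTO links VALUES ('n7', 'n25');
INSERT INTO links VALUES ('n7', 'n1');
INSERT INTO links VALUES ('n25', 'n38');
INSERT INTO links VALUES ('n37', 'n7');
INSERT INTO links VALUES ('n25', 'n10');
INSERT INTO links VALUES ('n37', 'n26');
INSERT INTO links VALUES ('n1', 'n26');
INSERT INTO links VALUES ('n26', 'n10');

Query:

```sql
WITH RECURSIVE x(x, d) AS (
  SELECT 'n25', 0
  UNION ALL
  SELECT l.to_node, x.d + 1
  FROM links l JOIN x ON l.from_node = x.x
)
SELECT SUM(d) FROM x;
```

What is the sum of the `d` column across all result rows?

Base: (n25, d=0).
Iteration 1: edges from {n25} -> (n10, d=1), (n21, d=1), (n38, d=1).
Iteration 2: edges from {n10,n21,n38} -> (n1, d=2).
Iteration 3: edges from {n1} -> (n26, d=3).
Iteration 4: edges from {n26} -> (n10, d=4).
Iteration 5: no outgoing edges from {n10}; recursion stops.
SUM(d) = 0 + 1 + 1 + 1 + 2 + 3 + 4 = 12.

12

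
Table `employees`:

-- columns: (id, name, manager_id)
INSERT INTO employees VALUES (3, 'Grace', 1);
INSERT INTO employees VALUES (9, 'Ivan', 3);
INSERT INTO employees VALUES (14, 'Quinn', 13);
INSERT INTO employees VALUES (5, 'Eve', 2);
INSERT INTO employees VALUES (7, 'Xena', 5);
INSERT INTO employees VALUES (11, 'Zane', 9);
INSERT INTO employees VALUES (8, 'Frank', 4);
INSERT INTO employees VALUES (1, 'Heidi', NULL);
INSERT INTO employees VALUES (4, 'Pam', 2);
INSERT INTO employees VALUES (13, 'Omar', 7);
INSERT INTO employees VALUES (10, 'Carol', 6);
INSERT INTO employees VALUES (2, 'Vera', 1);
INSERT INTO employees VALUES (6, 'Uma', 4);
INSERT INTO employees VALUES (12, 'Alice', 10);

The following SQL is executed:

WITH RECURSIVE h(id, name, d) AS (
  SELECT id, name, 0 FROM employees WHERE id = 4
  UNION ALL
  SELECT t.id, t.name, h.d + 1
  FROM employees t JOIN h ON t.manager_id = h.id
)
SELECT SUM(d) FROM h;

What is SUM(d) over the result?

7

Base: id=4 (Pam) at d 0.
Iteration 1: rows with manager_id in {4} -> Uma (id 6, d 1), Frank (id 8, d 1).
Iteration 2: rows with manager_id in {6,8} -> Carol (id 10, d 2).
Iteration 3: rows with manager_id in {10} -> Alice (id 12, d 3).
Iteration 4: no rows with manager_id in {12}; recursion stops.
SUM(d) = 0 + 1 + 1 + 2 + 3 = 7.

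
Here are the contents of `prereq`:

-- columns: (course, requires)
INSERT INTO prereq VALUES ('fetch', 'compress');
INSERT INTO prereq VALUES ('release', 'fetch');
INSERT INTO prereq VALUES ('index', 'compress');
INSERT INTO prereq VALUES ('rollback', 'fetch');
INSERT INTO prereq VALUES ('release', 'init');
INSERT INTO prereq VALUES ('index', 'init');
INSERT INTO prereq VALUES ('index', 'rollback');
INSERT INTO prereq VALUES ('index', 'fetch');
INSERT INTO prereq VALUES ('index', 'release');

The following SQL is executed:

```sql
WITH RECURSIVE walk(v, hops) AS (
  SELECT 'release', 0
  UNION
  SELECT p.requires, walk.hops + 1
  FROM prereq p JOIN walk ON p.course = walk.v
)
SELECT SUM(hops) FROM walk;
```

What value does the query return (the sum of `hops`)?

Base: (release, hops=0).
Iteration 1: edges from {release} -> (fetch, hops=1), (init, hops=1).
Iteration 2: edges from {fetch,init} -> (compress, hops=2).
Iteration 3: no outgoing edges from {compress}; recursion stops.
SUM(hops) = 0 + 1 + 1 + 2 = 4.

4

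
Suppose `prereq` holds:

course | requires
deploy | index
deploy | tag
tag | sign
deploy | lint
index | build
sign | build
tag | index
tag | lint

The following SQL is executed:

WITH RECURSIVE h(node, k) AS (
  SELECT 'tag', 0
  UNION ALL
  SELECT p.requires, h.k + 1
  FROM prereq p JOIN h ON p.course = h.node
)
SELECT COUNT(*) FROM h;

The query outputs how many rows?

Base: (tag, k=0).
Iteration 1: edges from {tag} -> (index, k=1), (lint, k=1), (sign, k=1).
Iteration 2: edges from {index,lint,sign} -> (build, k=2) x2. [UNION ALL keeps all 2 new rows, including repeats]
Iteration 3: no outgoing edges from {build}; recursion stops.
Total rows emitted: 6.

6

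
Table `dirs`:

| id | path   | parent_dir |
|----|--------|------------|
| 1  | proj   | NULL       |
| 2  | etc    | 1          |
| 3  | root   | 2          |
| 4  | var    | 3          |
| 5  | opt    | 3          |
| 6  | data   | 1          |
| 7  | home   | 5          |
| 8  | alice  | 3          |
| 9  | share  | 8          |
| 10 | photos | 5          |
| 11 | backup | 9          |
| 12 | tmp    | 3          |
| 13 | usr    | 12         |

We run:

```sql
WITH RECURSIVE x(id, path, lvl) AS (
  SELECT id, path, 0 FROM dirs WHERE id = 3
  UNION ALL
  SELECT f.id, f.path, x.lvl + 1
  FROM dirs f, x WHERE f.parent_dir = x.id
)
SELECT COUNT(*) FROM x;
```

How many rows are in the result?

10

Base: id=3 (root) at lvl 0.
Iteration 1: rows with parent_dir in {3} -> var (id 4, lvl 1), opt (id 5, lvl 1), alice (id 8, lvl 1), tmp (id 12, lvl 1).
Iteration 2: rows with parent_dir in {4,5,8,12} -> home (id 7, lvl 2), share (id 9, lvl 2), photos (id 10, lvl 2), usr (id 13, lvl 2).
Iteration 3: rows with parent_dir in {7,9,10,13} -> backup (id 11, lvl 3).
Iteration 4: no rows with parent_dir in {11}; recursion stops.
Total rows emitted: 10.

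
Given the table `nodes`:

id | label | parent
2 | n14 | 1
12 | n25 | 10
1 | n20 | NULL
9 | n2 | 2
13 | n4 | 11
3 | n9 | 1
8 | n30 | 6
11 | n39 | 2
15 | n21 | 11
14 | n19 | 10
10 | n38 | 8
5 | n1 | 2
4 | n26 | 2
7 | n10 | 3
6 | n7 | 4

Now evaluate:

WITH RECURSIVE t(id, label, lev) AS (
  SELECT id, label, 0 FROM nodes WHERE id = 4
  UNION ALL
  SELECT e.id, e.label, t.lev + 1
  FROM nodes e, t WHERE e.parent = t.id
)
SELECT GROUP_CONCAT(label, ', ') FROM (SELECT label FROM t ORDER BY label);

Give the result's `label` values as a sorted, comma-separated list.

Base: id=4 (n26) at lev 0.
Iteration 1: rows with parent in {4} -> n7 (id 6, lev 1).
Iteration 2: rows with parent in {6} -> n30 (id 8, lev 2).
Iteration 3: rows with parent in {8} -> n38 (id 10, lev 3).
Iteration 4: rows with parent in {10} -> n25 (id 12, lev 4), n19 (id 14, lev 4).
Iteration 5: no rows with parent in {12,14}; recursion stops.

n19, n25, n26, n30, n38, n7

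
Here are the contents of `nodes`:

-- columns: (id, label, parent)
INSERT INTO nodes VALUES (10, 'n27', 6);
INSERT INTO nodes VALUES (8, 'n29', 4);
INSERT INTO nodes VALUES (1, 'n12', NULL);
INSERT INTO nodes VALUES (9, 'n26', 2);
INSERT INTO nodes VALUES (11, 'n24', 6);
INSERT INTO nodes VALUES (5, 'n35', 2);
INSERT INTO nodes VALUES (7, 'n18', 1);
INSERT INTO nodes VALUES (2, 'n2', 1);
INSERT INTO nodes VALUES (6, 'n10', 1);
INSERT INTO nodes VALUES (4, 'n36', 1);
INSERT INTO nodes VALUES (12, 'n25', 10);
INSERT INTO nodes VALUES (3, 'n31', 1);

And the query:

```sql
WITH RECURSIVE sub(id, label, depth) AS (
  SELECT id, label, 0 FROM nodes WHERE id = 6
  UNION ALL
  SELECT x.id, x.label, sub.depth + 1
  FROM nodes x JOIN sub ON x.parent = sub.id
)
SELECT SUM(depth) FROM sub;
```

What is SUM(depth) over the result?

Base: id=6 (n10) at depth 0.
Iteration 1: rows with parent in {6} -> n27 (id 10, depth 1), n24 (id 11, depth 1).
Iteration 2: rows with parent in {10,11} -> n25 (id 12, depth 2).
Iteration 3: no rows with parent in {12}; recursion stops.
SUM(depth) = 0 + 1 + 1 + 2 = 4.

4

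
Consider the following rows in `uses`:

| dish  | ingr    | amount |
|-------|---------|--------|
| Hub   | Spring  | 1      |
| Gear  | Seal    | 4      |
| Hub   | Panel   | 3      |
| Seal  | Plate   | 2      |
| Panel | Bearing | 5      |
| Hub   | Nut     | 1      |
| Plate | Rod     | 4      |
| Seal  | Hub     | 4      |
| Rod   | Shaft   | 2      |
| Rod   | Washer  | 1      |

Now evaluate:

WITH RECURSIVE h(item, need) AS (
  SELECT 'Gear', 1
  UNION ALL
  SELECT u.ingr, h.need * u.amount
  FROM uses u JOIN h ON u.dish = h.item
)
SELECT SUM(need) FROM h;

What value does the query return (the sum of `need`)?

Base: (Gear, need=1).
Iteration 1: components of {Gear} -> Seal = 1*4 = 4.
Iteration 2: components of {Seal} -> Hub = 4*4 = 16, Plate = 4*2 = 8.
Iteration 3: components of {Hub,Plate} -> Nut = 16*1 = 16, Panel = 16*3 = 48, Rod = 8*4 = 32, Spring = 16*1 = 16.
Iteration 4: components of {Nut,Panel,Rod,Spring} -> Bearing = 48*5 = 240, Shaft = 32*2 = 64, Washer = 32*1 = 32.
Iteration 5: no further components; recursion stops.
SUM(need) = 1 + 4 + 16 + 8 + 16 + 48 + 16 + 32 + 240 + 64 + 32 = 477.

477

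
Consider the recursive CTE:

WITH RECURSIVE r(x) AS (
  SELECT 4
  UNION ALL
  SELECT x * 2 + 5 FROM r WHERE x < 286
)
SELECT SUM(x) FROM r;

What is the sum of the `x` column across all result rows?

1108

Base: x=4.
Iteration 1: 4 < 286 holds -> x = 4 * 2 + 5 = 13.
Iteration 2: 13 < 286 holds -> x = 13 * 2 + 5 = 31.
Iteration 3: 31 < 286 holds -> x = 31 * 2 + 5 = 67.
Iteration 4: 67 < 286 holds -> x = 67 * 2 + 5 = 139.
Iteration 5: 139 < 286 holds -> x = 139 * 2 + 5 = 283.
Iteration 6: 283 < 286 holds -> x = 283 * 2 + 5 = 571.
Iteration 7: 571 < 286 fails; recursion stops.
SUM(x) = 4 + 13 + 31 + 67 + 139 + 283 + 571 = 1108.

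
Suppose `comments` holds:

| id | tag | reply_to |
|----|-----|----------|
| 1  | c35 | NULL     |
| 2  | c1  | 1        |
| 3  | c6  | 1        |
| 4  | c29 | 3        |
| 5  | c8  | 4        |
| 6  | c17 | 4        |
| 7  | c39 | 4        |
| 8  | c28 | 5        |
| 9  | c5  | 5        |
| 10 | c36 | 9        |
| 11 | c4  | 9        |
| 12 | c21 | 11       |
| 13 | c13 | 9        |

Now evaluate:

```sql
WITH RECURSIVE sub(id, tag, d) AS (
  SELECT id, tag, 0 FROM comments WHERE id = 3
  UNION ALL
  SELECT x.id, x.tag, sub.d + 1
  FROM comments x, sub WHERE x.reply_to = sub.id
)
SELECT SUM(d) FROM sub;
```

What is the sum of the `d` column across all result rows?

30

Base: id=3 (c6) at d 0.
Iteration 1: rows with reply_to in {3} -> c29 (id 4, d 1).
Iteration 2: rows with reply_to in {4} -> c8 (id 5, d 2), c17 (id 6, d 2), c39 (id 7, d 2).
Iteration 3: rows with reply_to in {5,6,7} -> c28 (id 8, d 3), c5 (id 9, d 3).
Iteration 4: rows with reply_to in {8,9} -> c36 (id 10, d 4), c4 (id 11, d 4), c13 (id 13, d 4).
Iteration 5: rows with reply_to in {10,11,13} -> c21 (id 12, d 5).
Iteration 6: no rows with reply_to in {12}; recursion stops.
SUM(d) = 0 + 1 + 2 + 2 + 2 + 3 + 3 + 4 + 4 + 4 + 5 = 30.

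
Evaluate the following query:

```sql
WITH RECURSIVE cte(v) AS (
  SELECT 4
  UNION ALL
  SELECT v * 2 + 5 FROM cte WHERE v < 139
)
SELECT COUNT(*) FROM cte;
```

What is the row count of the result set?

5

Base: v=4.
Iteration 1: 4 < 139 holds -> v = 4 * 2 + 5 = 13.
Iteration 2: 13 < 139 holds -> v = 13 * 2 + 5 = 31.
Iteration 3: 31 < 139 holds -> v = 31 * 2 + 5 = 67.
Iteration 4: 67 < 139 holds -> v = 67 * 2 + 5 = 139.
Iteration 5: 139 < 139 fails; recursion stops.
Total rows emitted: 5.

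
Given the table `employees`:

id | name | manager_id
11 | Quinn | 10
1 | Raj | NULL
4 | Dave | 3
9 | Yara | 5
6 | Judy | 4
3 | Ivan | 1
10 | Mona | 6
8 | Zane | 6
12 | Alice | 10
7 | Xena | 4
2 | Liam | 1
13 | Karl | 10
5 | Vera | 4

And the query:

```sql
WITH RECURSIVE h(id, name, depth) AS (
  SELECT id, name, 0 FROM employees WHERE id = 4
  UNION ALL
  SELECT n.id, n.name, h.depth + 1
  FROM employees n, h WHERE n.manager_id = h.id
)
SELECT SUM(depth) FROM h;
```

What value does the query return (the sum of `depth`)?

18

Base: id=4 (Dave) at depth 0.
Iteration 1: rows with manager_id in {4} -> Vera (id 5, depth 1), Judy (id 6, depth 1), Xena (id 7, depth 1).
Iteration 2: rows with manager_id in {5,6,7} -> Zane (id 8, depth 2), Yara (id 9, depth 2), Mona (id 10, depth 2).
Iteration 3: rows with manager_id in {8,9,10} -> Quinn (id 11, depth 3), Alice (id 12, depth 3), Karl (id 13, depth 3).
Iteration 4: no rows with manager_id in {11,12,13}; recursion stops.
SUM(depth) = 0 + 1 + 1 + 1 + 2 + 2 + 2 + 3 + 3 + 3 = 18.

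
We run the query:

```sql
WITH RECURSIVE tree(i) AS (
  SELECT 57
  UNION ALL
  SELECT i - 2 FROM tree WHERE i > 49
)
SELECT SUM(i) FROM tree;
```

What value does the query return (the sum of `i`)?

Base: i=57.
Iteration 1: 57 > 49 holds -> i = 57 - 2 = 55.
Iteration 2: 55 > 49 holds -> i = 55 - 2 = 53.
Iteration 3: 53 > 49 holds -> i = 53 - 2 = 51.
Iteration 4: 51 > 49 holds -> i = 51 - 2 = 49.
Iteration 5: 49 > 49 fails; recursion stops.
SUM(i) = 57 + 55 + 53 + 51 + 49 = 265.

265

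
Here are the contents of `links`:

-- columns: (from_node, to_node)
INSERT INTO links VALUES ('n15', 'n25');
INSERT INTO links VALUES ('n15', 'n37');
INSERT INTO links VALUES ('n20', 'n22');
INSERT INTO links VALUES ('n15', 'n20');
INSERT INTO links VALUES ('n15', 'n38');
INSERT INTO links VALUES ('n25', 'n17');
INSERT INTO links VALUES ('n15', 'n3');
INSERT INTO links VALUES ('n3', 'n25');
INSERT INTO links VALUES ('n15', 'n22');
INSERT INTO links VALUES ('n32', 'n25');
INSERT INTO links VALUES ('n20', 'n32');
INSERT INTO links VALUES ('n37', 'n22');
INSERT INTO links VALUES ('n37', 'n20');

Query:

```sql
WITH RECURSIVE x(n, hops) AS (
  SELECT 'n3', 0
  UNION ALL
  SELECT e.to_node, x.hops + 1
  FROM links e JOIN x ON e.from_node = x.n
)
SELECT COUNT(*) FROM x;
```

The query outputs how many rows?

Base: (n3, hops=0).
Iteration 1: edges from {n3} -> (n25, hops=1).
Iteration 2: edges from {n25} -> (n17, hops=2).
Iteration 3: no outgoing edges from {n17}; recursion stops.
Total rows emitted: 3.

3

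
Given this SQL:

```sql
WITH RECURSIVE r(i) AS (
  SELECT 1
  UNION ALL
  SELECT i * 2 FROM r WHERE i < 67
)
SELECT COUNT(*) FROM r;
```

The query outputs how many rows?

Base: i=1.
Iteration 1: 1 < 67 holds -> i = 1 * 2 = 2.
Iteration 2: 2 < 67 holds -> i = 2 * 2 = 4.
Iteration 3: 4 < 67 holds -> i = 4 * 2 = 8.
Iteration 4: 8 < 67 holds -> i = 8 * 2 = 16.
Iteration 5: 16 < 67 holds -> i = 16 * 2 = 32.
Iteration 6: 32 < 67 holds -> i = 32 * 2 = 64.
Iteration 7: 64 < 67 holds -> i = 64 * 2 = 128.
Iteration 8: 128 < 67 fails; recursion stops.
Total rows emitted: 8.

8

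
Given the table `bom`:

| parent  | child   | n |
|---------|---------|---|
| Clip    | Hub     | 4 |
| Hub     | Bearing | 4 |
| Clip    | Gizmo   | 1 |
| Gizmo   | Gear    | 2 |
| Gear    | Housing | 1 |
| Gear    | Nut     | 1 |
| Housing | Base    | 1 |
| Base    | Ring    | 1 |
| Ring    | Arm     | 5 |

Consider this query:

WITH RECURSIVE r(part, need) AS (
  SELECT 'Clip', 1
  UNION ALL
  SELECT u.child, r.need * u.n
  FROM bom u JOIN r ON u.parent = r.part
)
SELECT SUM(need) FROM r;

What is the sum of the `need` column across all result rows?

Base: (Clip, need=1).
Iteration 1: components of {Clip} -> Gizmo = 1*1 = 1, Hub = 1*4 = 4.
Iteration 2: components of {Gizmo,Hub} -> Bearing = 4*4 = 16, Gear = 1*2 = 2.
Iteration 3: components of {Bearing,Gear} -> Housing = 2*1 = 2, Nut = 2*1 = 2.
Iteration 4: components of {Housing,Nut} -> Base = 2*1 = 2.
Iteration 5: components of {Base} -> Ring = 2*1 = 2.
Iteration 6: components of {Ring} -> Arm = 2*5 = 10.
Iteration 7: no further components; recursion stops.
SUM(need) = 1 + 4 + 1 + 16 + 2 + 2 + 2 + 2 + 2 + 10 = 42.

42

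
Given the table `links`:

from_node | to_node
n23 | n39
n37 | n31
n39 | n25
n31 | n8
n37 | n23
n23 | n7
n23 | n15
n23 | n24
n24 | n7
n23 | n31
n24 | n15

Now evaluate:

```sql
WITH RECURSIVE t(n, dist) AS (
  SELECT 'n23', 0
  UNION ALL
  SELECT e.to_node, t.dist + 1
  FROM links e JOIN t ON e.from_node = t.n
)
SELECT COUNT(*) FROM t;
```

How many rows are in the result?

Base: (n23, dist=0).
Iteration 1: edges from {n23} -> (n15, dist=1), (n24, dist=1), (n31, dist=1), (n39, dist=1), (n7, dist=1).
Iteration 2: edges from {n15,n24,n31,n39,n7} -> (n15, dist=2), (n25, dist=2), (n7, dist=2), (n8, dist=2).
Iteration 3: no outgoing edges from {n15,n25,n7,n8}; recursion stops.
Total rows emitted: 10.

10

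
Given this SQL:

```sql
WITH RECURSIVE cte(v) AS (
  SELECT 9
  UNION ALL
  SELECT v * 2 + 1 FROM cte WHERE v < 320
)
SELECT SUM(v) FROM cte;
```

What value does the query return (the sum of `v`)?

1263

Base: v=9.
Iteration 1: 9 < 320 holds -> v = 9 * 2 + 1 = 19.
Iteration 2: 19 < 320 holds -> v = 19 * 2 + 1 = 39.
Iteration 3: 39 < 320 holds -> v = 39 * 2 + 1 = 79.
Iteration 4: 79 < 320 holds -> v = 79 * 2 + 1 = 159.
Iteration 5: 159 < 320 holds -> v = 159 * 2 + 1 = 319.
Iteration 6: 319 < 320 holds -> v = 319 * 2 + 1 = 639.
Iteration 7: 639 < 320 fails; recursion stops.
SUM(v) = 9 + 19 + 39 + 79 + 159 + 319 + 639 = 1263.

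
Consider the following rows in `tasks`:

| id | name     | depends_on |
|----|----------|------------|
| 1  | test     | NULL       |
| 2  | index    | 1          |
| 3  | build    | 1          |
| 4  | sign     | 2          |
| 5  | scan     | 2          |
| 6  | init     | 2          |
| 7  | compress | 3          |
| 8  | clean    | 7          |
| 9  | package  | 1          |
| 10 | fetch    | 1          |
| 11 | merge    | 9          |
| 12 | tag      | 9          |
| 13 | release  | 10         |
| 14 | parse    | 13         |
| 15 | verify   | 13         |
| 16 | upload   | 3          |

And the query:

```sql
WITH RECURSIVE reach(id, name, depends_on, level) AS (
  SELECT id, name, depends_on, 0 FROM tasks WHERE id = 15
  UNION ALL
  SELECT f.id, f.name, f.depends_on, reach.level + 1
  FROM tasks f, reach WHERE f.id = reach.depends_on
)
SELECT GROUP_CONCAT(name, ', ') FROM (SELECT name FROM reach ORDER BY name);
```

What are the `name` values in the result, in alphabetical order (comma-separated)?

fetch, release, test, verify

Base: id=15 (verify), depends_on=13, level 0.
Iteration 1: join on id=13 -> release (id 13, depends_on=10, level 1).
Iteration 2: join on id=10 -> fetch (id 10, depends_on=1, level 2).
Iteration 3: join on id=1 -> test (id 1, depends_on=NULL, level 3).
Iteration 4: depends_on is NULL; no match; recursion stops.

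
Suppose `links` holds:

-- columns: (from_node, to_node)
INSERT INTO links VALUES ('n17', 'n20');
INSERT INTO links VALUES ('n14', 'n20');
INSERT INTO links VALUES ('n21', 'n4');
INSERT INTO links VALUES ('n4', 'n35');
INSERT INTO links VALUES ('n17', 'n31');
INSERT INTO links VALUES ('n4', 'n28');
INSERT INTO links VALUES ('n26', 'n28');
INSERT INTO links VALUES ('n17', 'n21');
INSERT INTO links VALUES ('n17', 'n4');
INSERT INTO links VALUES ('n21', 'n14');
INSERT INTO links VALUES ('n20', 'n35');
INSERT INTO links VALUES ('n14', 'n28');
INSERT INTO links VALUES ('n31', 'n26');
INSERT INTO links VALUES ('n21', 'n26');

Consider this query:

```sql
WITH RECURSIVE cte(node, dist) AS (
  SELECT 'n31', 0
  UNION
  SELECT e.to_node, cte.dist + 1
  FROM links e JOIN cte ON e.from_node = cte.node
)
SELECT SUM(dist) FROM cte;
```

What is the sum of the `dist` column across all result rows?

3

Base: (n31, dist=0).
Iteration 1: edges from {n31} -> (n26, dist=1).
Iteration 2: edges from {n26} -> (n28, dist=2).
Iteration 3: no outgoing edges from {n28}; recursion stops.
SUM(dist) = 0 + 1 + 2 = 3.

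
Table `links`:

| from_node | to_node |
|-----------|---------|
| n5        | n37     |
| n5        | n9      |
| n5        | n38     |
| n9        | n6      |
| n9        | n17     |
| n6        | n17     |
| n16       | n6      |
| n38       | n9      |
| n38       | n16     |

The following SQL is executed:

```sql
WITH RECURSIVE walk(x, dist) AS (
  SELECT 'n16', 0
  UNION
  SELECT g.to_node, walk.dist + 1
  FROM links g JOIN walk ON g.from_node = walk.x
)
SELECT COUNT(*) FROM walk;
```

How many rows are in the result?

Base: (n16, dist=0).
Iteration 1: edges from {n16} -> (n6, dist=1).
Iteration 2: edges from {n6} -> (n17, dist=2).
Iteration 3: no outgoing edges from {n17}; recursion stops.
Total rows emitted: 3.

3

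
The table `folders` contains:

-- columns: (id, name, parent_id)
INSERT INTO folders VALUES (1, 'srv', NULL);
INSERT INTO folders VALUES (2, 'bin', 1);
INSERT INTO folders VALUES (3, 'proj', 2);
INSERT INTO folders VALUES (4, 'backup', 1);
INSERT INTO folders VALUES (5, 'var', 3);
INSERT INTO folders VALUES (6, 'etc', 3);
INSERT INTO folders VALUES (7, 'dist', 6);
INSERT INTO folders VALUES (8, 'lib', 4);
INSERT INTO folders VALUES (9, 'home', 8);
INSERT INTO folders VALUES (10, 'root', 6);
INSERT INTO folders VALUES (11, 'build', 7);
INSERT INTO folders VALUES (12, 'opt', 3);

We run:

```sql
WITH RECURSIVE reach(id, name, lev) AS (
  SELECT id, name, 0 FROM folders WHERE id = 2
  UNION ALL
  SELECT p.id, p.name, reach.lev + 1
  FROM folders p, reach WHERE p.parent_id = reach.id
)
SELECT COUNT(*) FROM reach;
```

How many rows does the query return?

Base: id=2 (bin) at lev 0.
Iteration 1: rows with parent_id in {2} -> proj (id 3, lev 1).
Iteration 2: rows with parent_id in {3} -> var (id 5, lev 2), etc (id 6, lev 2), opt (id 12, lev 2).
Iteration 3: rows with parent_id in {5,6,12} -> dist (id 7, lev 3), root (id 10, lev 3).
Iteration 4: rows with parent_id in {7,10} -> build (id 11, lev 4).
Iteration 5: no rows with parent_id in {11}; recursion stops.
Total rows emitted: 8.

8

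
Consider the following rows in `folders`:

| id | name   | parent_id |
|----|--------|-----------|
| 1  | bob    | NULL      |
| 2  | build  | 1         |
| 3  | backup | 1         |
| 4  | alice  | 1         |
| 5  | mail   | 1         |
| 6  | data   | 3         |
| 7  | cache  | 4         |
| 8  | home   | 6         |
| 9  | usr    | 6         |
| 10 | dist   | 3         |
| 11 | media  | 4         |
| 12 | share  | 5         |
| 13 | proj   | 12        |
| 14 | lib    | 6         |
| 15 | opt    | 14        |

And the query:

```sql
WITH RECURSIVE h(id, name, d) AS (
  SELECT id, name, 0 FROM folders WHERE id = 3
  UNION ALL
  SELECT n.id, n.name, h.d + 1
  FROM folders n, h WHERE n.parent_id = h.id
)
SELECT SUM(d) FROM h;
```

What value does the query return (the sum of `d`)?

11

Base: id=3 (backup) at d 0.
Iteration 1: rows with parent_id in {3} -> data (id 6, d 1), dist (id 10, d 1).
Iteration 2: rows with parent_id in {6,10} -> home (id 8, d 2), usr (id 9, d 2), lib (id 14, d 2).
Iteration 3: rows with parent_id in {8,9,14} -> opt (id 15, d 3).
Iteration 4: no rows with parent_id in {15}; recursion stops.
SUM(d) = 0 + 1 + 1 + 2 + 2 + 2 + 3 = 11.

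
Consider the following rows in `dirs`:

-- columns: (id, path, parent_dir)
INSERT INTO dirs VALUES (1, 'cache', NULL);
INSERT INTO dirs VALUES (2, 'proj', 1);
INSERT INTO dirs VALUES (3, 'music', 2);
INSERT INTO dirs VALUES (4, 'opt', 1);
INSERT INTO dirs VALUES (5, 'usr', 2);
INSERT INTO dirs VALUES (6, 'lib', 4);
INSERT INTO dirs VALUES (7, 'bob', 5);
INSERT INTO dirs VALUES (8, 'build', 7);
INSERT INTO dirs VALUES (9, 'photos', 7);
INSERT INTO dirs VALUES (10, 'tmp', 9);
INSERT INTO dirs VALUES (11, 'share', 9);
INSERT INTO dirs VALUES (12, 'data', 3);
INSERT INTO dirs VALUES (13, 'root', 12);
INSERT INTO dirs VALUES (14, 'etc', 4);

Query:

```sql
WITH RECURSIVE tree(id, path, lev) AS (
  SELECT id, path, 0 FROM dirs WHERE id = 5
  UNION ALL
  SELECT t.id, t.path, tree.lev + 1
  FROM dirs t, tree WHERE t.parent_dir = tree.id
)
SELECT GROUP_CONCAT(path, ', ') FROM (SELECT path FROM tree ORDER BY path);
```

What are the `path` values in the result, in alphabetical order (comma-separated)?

Base: id=5 (usr) at lev 0.
Iteration 1: rows with parent_dir in {5} -> bob (id 7, lev 1).
Iteration 2: rows with parent_dir in {7} -> build (id 8, lev 2), photos (id 9, lev 2).
Iteration 3: rows with parent_dir in {8,9} -> tmp (id 10, lev 3), share (id 11, lev 3).
Iteration 4: no rows with parent_dir in {10,11}; recursion stops.

bob, build, photos, share, tmp, usr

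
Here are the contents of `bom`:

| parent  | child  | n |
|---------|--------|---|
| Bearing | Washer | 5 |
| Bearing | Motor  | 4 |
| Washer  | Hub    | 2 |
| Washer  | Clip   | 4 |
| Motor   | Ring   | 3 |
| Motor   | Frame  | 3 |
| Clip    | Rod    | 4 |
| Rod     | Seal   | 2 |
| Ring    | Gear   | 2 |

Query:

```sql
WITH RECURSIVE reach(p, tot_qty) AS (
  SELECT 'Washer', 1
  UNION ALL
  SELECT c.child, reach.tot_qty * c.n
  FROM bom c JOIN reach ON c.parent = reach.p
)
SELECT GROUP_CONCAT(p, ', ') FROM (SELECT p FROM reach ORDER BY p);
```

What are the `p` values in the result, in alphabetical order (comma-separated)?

Clip, Hub, Rod, Seal, Washer

Base: (Washer, tot_qty=1).
Iteration 1: components of {Washer} -> Clip = 1*4 = 4, Hub = 1*2 = 2.
Iteration 2: components of {Clip,Hub} -> Rod = 4*4 = 16.
Iteration 3: components of {Rod} -> Seal = 16*2 = 32.
Iteration 4: no further components; recursion stops.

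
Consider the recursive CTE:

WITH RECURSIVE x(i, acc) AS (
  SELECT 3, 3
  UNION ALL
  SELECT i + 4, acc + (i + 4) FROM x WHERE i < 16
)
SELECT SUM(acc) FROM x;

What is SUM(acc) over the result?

Base: i=3, acc=3.
Iteration 1: 3 < 16 holds -> i = 3 + 4 = 7, acc = 3 + 7 = 10.
Iteration 2: 7 < 16 holds -> i = 7 + 4 = 11, acc = 10 + 11 = 21.
Iteration 3: 11 < 16 holds -> i = 11 + 4 = 15, acc = 21 + 15 = 36.
Iteration 4: 15 < 16 holds -> i = 15 + 4 = 19, acc = 36 + 19 = 55.
Iteration 5: 19 < 16 fails; recursion stops.
SUM(acc) = 3 + 10 + 21 + 36 + 55 = 125.

125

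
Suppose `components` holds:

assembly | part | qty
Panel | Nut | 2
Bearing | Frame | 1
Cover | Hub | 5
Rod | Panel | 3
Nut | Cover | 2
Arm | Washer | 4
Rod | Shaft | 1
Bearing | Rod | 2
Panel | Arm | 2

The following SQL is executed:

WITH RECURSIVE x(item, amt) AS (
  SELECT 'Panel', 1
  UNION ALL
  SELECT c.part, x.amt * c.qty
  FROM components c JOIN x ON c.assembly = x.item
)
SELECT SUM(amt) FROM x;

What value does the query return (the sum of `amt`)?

37

Base: (Panel, amt=1).
Iteration 1: components of {Panel} -> Arm = 1*2 = 2, Nut = 1*2 = 2.
Iteration 2: components of {Arm,Nut} -> Cover = 2*2 = 4, Washer = 2*4 = 8.
Iteration 3: components of {Cover,Washer} -> Hub = 4*5 = 20.
Iteration 4: no further components; recursion stops.
SUM(amt) = 1 + 2 + 2 + 8 + 4 + 20 = 37.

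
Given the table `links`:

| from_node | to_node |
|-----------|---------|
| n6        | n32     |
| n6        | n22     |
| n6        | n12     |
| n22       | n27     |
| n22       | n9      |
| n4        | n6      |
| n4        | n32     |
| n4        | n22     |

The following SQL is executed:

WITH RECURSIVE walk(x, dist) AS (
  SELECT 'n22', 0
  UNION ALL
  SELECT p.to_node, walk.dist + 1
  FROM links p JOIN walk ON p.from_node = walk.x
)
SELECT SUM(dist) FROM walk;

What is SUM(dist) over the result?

2

Base: (n22, dist=0).
Iteration 1: edges from {n22} -> (n27, dist=1), (n9, dist=1).
Iteration 2: no outgoing edges from {n27,n9}; recursion stops.
SUM(dist) = 0 + 1 + 1 = 2.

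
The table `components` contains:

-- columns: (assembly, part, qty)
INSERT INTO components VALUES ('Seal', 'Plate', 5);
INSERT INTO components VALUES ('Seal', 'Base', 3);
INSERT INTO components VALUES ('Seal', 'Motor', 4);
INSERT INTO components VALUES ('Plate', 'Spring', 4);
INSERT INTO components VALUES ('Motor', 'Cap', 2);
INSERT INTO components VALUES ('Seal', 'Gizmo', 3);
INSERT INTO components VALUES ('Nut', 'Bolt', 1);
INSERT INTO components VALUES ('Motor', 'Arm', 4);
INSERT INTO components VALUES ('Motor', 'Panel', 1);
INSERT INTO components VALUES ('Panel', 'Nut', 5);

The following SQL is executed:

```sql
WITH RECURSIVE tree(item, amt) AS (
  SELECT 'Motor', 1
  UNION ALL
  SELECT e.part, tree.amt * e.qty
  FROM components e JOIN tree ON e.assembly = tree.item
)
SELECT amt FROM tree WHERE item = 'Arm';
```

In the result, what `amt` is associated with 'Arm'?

Base: (Motor, amt=1).
Iteration 1: components of {Motor} -> Arm = 1*4 = 4, Cap = 1*2 = 2, Panel = 1*1 = 1.
Iteration 2: components of {Arm,Cap,Panel} -> Nut = 1*5 = 5.
Iteration 3: components of {Nut} -> Bolt = 5*1 = 5.
Iteration 4: no further components; recursion stops.

4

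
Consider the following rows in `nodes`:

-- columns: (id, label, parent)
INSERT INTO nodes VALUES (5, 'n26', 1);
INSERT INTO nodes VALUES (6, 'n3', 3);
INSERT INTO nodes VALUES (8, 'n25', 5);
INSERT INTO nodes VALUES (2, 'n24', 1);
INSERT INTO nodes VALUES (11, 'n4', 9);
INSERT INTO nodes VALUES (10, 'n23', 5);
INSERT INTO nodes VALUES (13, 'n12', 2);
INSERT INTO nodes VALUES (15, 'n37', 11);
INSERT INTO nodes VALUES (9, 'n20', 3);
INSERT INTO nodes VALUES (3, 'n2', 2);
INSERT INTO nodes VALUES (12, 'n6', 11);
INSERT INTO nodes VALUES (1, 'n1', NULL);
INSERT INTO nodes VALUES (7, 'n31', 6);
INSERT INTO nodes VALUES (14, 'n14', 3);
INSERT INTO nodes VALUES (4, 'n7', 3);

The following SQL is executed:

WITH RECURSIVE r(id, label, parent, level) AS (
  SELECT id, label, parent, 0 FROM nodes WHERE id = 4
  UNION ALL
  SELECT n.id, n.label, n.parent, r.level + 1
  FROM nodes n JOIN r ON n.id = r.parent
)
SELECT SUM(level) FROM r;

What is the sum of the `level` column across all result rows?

Base: id=4 (n7), parent=3, level 0.
Iteration 1: join on id=3 -> n2 (id 3, parent=2, level 1).
Iteration 2: join on id=2 -> n24 (id 2, parent=1, level 2).
Iteration 3: join on id=1 -> n1 (id 1, parent=NULL, level 3).
Iteration 4: parent is NULL; no match; recursion stops.
SUM(level) = 0 + 1 + 2 + 3 = 6.

6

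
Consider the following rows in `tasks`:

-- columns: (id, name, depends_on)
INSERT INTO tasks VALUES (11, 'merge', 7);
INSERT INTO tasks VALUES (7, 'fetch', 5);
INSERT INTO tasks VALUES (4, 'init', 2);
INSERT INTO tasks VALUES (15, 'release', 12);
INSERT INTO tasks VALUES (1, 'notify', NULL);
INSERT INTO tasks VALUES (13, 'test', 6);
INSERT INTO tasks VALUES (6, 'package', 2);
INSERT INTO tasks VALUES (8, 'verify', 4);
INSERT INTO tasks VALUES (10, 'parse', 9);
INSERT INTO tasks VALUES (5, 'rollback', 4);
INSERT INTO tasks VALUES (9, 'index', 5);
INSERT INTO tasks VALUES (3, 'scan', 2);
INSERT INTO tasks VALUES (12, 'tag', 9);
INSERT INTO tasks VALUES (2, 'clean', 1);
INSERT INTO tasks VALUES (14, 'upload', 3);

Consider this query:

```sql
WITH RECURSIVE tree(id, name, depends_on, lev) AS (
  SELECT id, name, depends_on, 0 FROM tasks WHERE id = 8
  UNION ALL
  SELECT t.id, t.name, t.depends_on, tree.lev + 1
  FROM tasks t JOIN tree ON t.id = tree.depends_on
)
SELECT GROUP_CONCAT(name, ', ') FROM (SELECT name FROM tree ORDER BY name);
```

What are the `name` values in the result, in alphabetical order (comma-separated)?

clean, init, notify, verify

Base: id=8 (verify), depends_on=4, lev 0.
Iteration 1: join on id=4 -> init (id 4, depends_on=2, lev 1).
Iteration 2: join on id=2 -> clean (id 2, depends_on=1, lev 2).
Iteration 3: join on id=1 -> notify (id 1, depends_on=NULL, lev 3).
Iteration 4: depends_on is NULL; no match; recursion stops.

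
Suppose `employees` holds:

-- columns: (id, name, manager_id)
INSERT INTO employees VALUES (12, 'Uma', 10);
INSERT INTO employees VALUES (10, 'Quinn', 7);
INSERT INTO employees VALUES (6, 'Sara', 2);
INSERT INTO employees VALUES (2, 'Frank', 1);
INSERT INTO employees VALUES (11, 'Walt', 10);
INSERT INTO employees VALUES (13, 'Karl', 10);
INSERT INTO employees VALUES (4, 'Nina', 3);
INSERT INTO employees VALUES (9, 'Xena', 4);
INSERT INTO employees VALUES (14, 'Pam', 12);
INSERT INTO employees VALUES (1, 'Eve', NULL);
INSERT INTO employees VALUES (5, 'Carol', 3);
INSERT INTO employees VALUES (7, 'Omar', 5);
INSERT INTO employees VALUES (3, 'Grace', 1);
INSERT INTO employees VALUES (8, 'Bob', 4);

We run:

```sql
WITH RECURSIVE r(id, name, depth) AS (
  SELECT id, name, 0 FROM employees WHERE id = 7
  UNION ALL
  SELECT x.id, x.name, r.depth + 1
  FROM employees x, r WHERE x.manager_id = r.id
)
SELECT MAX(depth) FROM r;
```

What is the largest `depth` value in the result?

3

Base: id=7 (Omar) at depth 0.
Iteration 1: rows with manager_id in {7} -> Quinn (id 10, depth 1).
Iteration 2: rows with manager_id in {10} -> Walt (id 11, depth 2), Uma (id 12, depth 2), Karl (id 13, depth 2).
Iteration 3: rows with manager_id in {11,12,13} -> Pam (id 14, depth 3).
Iteration 4: no rows with manager_id in {14}; recursion stops.
depth values: 0, 1, 2, 2, 2, 3; the maximum is 3.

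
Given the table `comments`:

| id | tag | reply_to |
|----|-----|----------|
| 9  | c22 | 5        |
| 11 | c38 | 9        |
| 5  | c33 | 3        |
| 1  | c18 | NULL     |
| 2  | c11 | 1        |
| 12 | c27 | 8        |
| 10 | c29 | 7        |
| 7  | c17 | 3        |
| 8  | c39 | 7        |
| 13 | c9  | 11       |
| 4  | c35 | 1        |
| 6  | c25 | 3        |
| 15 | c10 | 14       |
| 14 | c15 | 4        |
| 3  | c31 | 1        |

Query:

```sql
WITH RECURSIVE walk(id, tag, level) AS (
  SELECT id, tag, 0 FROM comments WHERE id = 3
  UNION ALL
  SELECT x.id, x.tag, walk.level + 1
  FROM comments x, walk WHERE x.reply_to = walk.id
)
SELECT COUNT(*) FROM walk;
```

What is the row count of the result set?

10

Base: id=3 (c31) at level 0.
Iteration 1: rows with reply_to in {3} -> c33 (id 5, level 1), c25 (id 6, level 1), c17 (id 7, level 1).
Iteration 2: rows with reply_to in {5,6,7} -> c39 (id 8, level 2), c22 (id 9, level 2), c29 (id 10, level 2).
Iteration 3: rows with reply_to in {8,9,10} -> c38 (id 11, level 3), c27 (id 12, level 3).
Iteration 4: rows with reply_to in {11,12} -> c9 (id 13, level 4).
Iteration 5: no rows with reply_to in {13}; recursion stops.
Total rows emitted: 10.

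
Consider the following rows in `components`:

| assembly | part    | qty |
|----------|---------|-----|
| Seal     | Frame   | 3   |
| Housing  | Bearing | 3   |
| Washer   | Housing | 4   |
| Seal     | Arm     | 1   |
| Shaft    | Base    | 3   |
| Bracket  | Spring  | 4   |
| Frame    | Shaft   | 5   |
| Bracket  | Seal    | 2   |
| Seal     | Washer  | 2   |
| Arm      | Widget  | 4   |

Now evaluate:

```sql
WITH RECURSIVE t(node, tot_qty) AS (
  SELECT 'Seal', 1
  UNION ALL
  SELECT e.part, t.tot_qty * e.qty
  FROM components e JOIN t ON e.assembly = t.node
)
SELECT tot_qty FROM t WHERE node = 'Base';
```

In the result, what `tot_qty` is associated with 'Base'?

45

Base: (Seal, tot_qty=1).
Iteration 1: components of {Seal} -> Arm = 1*1 = 1, Frame = 1*3 = 3, Washer = 1*2 = 2.
Iteration 2: components of {Arm,Frame,Washer} -> Housing = 2*4 = 8, Shaft = 3*5 = 15, Widget = 1*4 = 4.
Iteration 3: components of {Housing,Shaft,Widget} -> Base = 15*3 = 45, Bearing = 8*3 = 24.
Iteration 4: no further components; recursion stops.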